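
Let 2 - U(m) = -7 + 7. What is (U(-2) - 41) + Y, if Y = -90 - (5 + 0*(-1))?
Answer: -134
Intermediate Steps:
Y = -95 (Y = -90 - (5 + 0) = -90 - 1*5 = -90 - 5 = -95)
U(m) = 2 (U(m) = 2 - (-7 + 7) = 2 - 1*0 = 2 + 0 = 2)
(U(-2) - 41) + Y = (2 - 41) - 95 = -39 - 95 = -134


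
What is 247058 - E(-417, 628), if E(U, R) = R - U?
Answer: 246013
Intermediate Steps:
247058 - E(-417, 628) = 247058 - (628 - 1*(-417)) = 247058 - (628 + 417) = 247058 - 1*1045 = 247058 - 1045 = 246013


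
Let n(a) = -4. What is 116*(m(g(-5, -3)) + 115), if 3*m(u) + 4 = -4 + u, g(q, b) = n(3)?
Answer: 12876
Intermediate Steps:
g(q, b) = -4
m(u) = -8/3 + u/3 (m(u) = -4/3 + (-4 + u)/3 = -4/3 + (-4/3 + u/3) = -8/3 + u/3)
116*(m(g(-5, -3)) + 115) = 116*((-8/3 + (⅓)*(-4)) + 115) = 116*((-8/3 - 4/3) + 115) = 116*(-4 + 115) = 116*111 = 12876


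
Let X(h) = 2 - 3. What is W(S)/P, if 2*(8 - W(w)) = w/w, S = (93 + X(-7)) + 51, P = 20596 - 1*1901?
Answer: 3/7478 ≈ 0.00040118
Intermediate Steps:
X(h) = -1
P = 18695 (P = 20596 - 1901 = 18695)
S = 143 (S = (93 - 1) + 51 = 92 + 51 = 143)
W(w) = 15/2 (W(w) = 8 - w/(2*w) = 8 - ½*1 = 8 - ½ = 15/2)
W(S)/P = (15/2)/18695 = (15/2)*(1/18695) = 3/7478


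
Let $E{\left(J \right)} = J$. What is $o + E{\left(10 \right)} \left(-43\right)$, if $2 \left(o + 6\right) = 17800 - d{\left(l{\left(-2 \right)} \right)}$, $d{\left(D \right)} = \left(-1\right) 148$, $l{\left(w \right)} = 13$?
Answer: $8538$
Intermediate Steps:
$d{\left(D \right)} = -148$
$o = 8968$ ($o = -6 + \frac{17800 - -148}{2} = -6 + \frac{17800 + 148}{2} = -6 + \frac{1}{2} \cdot 17948 = -6 + 8974 = 8968$)
$o + E{\left(10 \right)} \left(-43\right) = 8968 + 10 \left(-43\right) = 8968 - 430 = 8538$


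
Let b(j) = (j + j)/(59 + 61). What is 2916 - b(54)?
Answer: 29151/10 ≈ 2915.1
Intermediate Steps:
b(j) = j/60 (b(j) = (2*j)/120 = (2*j)*(1/120) = j/60)
2916 - b(54) = 2916 - 54/60 = 2916 - 1*9/10 = 2916 - 9/10 = 29151/10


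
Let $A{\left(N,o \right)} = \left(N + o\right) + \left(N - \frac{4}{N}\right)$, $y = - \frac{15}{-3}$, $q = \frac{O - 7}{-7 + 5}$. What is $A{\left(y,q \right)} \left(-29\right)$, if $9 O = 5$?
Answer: $- \frac{16211}{45} \approx -360.24$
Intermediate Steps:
$O = \frac{5}{9}$ ($O = \frac{1}{9} \cdot 5 = \frac{5}{9} \approx 0.55556$)
$q = \frac{29}{9}$ ($q = \frac{\frac{5}{9} - 7}{-7 + 5} = - \frac{58}{9 \left(-2\right)} = \left(- \frac{58}{9}\right) \left(- \frac{1}{2}\right) = \frac{29}{9} \approx 3.2222$)
$y = 5$ ($y = \left(-15\right) \left(- \frac{1}{3}\right) = 5$)
$A{\left(N,o \right)} = o - \frac{4}{N} + 2 N$
$A{\left(y,q \right)} \left(-29\right) = \left(\frac{29}{9} - \frac{4}{5} + 2 \cdot 5\right) \left(-29\right) = \left(\frac{29}{9} - \frac{4}{5} + 10\right) \left(-29\right) = \frac{559}{45} \left(-29\right) = - \frac{16211}{45}$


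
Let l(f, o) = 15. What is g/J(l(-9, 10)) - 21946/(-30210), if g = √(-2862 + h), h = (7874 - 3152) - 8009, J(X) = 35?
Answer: 10973/15105 + I*√6149/35 ≈ 0.72645 + 2.2404*I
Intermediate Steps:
h = -3287 (h = 4722 - 8009 = -3287)
g = I*√6149 (g = √(-2862 - 3287) = √(-6149) = I*√6149 ≈ 78.416*I)
g/J(l(-9, 10)) - 21946/(-30210) = (I*√6149)/35 - 21946/(-30210) = (I*√6149)*(1/35) - 21946*(-1/30210) = I*√6149/35 + 10973/15105 = 10973/15105 + I*√6149/35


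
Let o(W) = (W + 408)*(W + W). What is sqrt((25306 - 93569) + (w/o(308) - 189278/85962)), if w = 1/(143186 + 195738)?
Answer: I*sqrt(44031608597986830196251910715853942)/803123967022608 ≈ 261.28*I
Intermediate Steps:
o(W) = 2*W*(408 + W) (o(W) = (408 + W)*(2*W) = 2*W*(408 + W))
w = 1/338924 ≈ 2.9505e-6
sqrt((25306 - 93569) + (w/o(308) - 189278/85962)) = sqrt((25306 - 93569) + (1/(338924*((2*308*(408 + 308)))) - 189278/85962)) = sqrt(-68263 + (1/(338924*((2*308*716))) - 189278*1/85962)) = sqrt(-68263 + ((1/338924)/441056 - 94639/42981)) = sqrt(-68263 + ((1/338924)*(1/441056) - 94639/42981)) = sqrt(-68263 + (1/149484463744 - 94639/42981)) = sqrt(-68263 - 14147060164225435/6424991736180864) = sqrt(-438603357947078544667/6424991736180864) = I*sqrt(44031608597986830196251910715853942)/803123967022608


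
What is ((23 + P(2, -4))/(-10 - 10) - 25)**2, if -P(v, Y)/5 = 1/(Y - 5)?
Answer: 1387684/2025 ≈ 685.28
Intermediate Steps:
P(v, Y) = -5/(-5 + Y) (P(v, Y) = -5/(Y - 5) = -5/(-5 + Y))
((23 + P(2, -4))/(-10 - 10) - 25)**2 = ((23 - 5/(-5 - 4))/(-10 - 10) - 25)**2 = ((23 - 5/(-9))/(-20) - 25)**2 = ((23 - 5*(-1/9))*(-1/20) - 25)**2 = ((23 + 5/9)*(-1/20) - 25)**2 = ((212/9)*(-1/20) - 25)**2 = (-53/45 - 25)**2 = (-1178/45)**2 = 1387684/2025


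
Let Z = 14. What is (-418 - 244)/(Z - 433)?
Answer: 662/419 ≈ 1.5800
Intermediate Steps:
(-418 - 244)/(Z - 433) = (-418 - 244)/(14 - 433) = -662/(-419) = -662*(-1/419) = 662/419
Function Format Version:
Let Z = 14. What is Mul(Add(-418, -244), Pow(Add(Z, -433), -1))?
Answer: Rational(662, 419) ≈ 1.5800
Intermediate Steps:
Mul(Add(-418, -244), Pow(Add(Z, -433), -1)) = Mul(Add(-418, -244), Pow(Add(14, -433), -1)) = Mul(-662, Pow(-419, -1)) = Mul(-662, Rational(-1, 419)) = Rational(662, 419)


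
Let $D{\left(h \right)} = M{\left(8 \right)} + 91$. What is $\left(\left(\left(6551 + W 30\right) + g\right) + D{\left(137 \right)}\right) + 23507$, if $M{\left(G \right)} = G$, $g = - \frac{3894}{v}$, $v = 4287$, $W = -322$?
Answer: $\frac{29288915}{1429} \approx 20496.0$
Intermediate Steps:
$g = - \frac{1298}{1429}$ ($g = - \frac{3894}{4287} = \left(-3894\right) \frac{1}{4287} = - \frac{1298}{1429} \approx -0.90833$)
$D{\left(h \right)} = 99$ ($D{\left(h \right)} = 8 + 91 = 99$)
$\left(\left(\left(6551 + W 30\right) + g\right) + D{\left(137 \right)}\right) + 23507 = \left(\left(\left(6551 - 9660\right) - \frac{1298}{1429}\right) + 99\right) + 23507 = \left(\left(-3109 - \frac{1298}{1429}\right) + 99\right) + 23507 = \left(- \frac{4444059}{1429} + 99\right) + 23507 = - \frac{4302588}{1429} + 23507 = \frac{29288915}{1429}$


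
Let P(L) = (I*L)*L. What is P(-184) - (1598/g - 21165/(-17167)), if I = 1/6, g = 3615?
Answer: 350072641739/62058705 ≈ 5641.0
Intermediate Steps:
I = ⅙ ≈ 0.16667
P(L) = L²/6 (P(L) = (L/6)*L = L²/6)
P(-184) - (1598/g - 21165/(-17167)) = (⅙)*(-184)² - (1598/3615 - 21165/(-17167)) = (⅙)*33856 - (1598*(1/3615) - 21165*(-1/17167)) = 16928/3 - (1598/3615 + 21165/17167) = 16928/3 - 1*103944341/62058705 = 16928/3 - 103944341/62058705 = 350072641739/62058705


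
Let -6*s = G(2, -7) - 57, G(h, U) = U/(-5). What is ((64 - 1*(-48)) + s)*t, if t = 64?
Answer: 116416/15 ≈ 7761.1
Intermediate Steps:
G(h, U) = -U/5 (G(h, U) = U*(-⅕) = -U/5)
s = 139/15 (s = -(-⅕*(-7) - 57)/6 = -(7/5 - 57)/6 = -⅙*(-278/5) = 139/15 ≈ 9.2667)
((64 - 1*(-48)) + s)*t = ((64 - 1*(-48)) + 139/15)*64 = ((64 + 48) + 139/15)*64 = (112 + 139/15)*64 = (1819/15)*64 = 116416/15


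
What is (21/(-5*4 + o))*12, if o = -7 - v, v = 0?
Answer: -28/3 ≈ -9.3333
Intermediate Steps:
o = -7 (o = -7 - 1*0 = -7 + 0 = -7)
(21/(-5*4 + o))*12 = (21/(-5*4 - 7))*12 = (21/(-20 - 7))*12 = (21/(-27))*12 = -1/27*21*12 = -7/9*12 = -28/3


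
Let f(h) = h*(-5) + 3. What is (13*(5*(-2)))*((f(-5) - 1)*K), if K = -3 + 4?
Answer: -3510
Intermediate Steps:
f(h) = 3 - 5*h (f(h) = -5*h + 3 = 3 - 5*h)
K = 1
(13*(5*(-2)))*((f(-5) - 1)*K) = (13*(5*(-2)))*(((3 - 5*(-5)) - 1)*1) = (13*(-10))*(((3 + 25) - 1)*1) = -130*(28 - 1) = -3510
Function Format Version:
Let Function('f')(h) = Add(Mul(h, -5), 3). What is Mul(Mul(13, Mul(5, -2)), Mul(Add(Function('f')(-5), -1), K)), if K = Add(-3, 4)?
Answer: -3510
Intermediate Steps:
Function('f')(h) = Add(3, Mul(-5, h)) (Function('f')(h) = Add(Mul(-5, h), 3) = Add(3, Mul(-5, h)))
K = 1
Mul(Mul(13, Mul(5, -2)), Mul(Add(Function('f')(-5), -1), K)) = Mul(Mul(13, Mul(5, -2)), Mul(Add(Add(3, Mul(-5, -5)), -1), 1)) = Mul(Mul(13, -10), Mul(Add(Add(3, 25), -1), 1)) = Mul(-130, Mul(Add(28, -1), 1)) = Mul(-130, Mul(27, 1)) = Mul(-130, 27) = -3510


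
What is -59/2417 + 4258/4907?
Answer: 10002073/11860219 ≈ 0.84333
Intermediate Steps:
-59/2417 + 4258/4907 = 10002073/11860219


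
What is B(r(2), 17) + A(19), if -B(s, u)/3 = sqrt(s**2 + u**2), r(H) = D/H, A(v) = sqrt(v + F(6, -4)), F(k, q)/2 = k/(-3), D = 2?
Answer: sqrt(15) - 3*sqrt(290) ≈ -47.215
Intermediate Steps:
F(k, q) = -2*k/3 (F(k, q) = 2*(k/(-3)) = 2*(k*(-1/3)) = 2*(-k/3) = -2*k/3)
A(v) = sqrt(-4 + v) (A(v) = sqrt(v - 2/3*6) = sqrt(v - 4) = sqrt(-4 + v))
r(H) = 2/H
B(s, u) = -3*sqrt(s**2 + u**2)
B(r(2), 17) + A(19) = -3*sqrt((2/2)**2 + 17**2) + sqrt(-4 + 19) = -3*sqrt((2*(1/2))**2 + 289) + sqrt(15) = -3*sqrt(1**2 + 289) + sqrt(15) = -3*sqrt(1 + 289) + sqrt(15) = -3*sqrt(290) + sqrt(15) = sqrt(15) - 3*sqrt(290)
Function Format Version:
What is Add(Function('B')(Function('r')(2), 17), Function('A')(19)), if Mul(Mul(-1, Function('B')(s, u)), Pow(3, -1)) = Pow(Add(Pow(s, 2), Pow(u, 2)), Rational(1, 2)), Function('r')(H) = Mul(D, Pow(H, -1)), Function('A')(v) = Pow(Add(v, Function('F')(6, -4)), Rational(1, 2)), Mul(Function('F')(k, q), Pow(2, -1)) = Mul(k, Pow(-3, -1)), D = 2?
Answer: Add(Pow(15, Rational(1, 2)), Mul(-3, Pow(290, Rational(1, 2)))) ≈ -47.215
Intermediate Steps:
Function('F')(k, q) = Mul(Rational(-2, 3), k) (Function('F')(k, q) = Mul(2, Mul(k, Pow(-3, -1))) = Mul(2, Mul(k, Rational(-1, 3))) = Mul(2, Mul(Rational(-1, 3), k)) = Mul(Rational(-2, 3), k))
Function('A')(v) = Pow(Add(-4, v), Rational(1, 2)) (Function('A')(v) = Pow(Add(v, Mul(Rational(-2, 3), 6)), Rational(1, 2)) = Pow(Add(v, -4), Rational(1, 2)) = Pow(Add(-4, v), Rational(1, 2)))
Function('r')(H) = Mul(2, Pow(H, -1))
Function('B')(s, u) = Mul(-3, Pow(Add(Pow(s, 2), Pow(u, 2)), Rational(1, 2)))
Add(Function('B')(Function('r')(2), 17), Function('A')(19)) = Add(Mul(-3, Pow(Add(Pow(Mul(2, Pow(2, -1)), 2), Pow(17, 2)), Rational(1, 2))), Pow(Add(-4, 19), Rational(1, 2))) = Add(Mul(-3, Pow(Add(Pow(Mul(2, Rational(1, 2)), 2), 289), Rational(1, 2))), Pow(15, Rational(1, 2))) = Add(Mul(-3, Pow(Add(Pow(1, 2), 289), Rational(1, 2))), Pow(15, Rational(1, 2))) = Add(Mul(-3, Pow(Add(1, 289), Rational(1, 2))), Pow(15, Rational(1, 2))) = Add(Mul(-3, Pow(290, Rational(1, 2))), Pow(15, Rational(1, 2))) = Add(Pow(15, Rational(1, 2)), Mul(-3, Pow(290, Rational(1, 2))))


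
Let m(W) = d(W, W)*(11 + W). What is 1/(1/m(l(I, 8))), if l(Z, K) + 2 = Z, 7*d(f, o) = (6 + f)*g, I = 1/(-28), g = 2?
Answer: 27861/2744 ≈ 10.153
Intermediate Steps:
I = -1/28 ≈ -0.035714
d(f, o) = 12/7 + 2*f/7 (d(f, o) = ((6 + f)*2)/7 = (12 + 2*f)/7 = 12/7 + 2*f/7)
l(Z, K) = -2 + Z
m(W) = (11 + W)*(12/7 + 2*W/7) (m(W) = (12/7 + 2*W/7)*(11 + W) = (11 + W)*(12/7 + 2*W/7))
1/(1/m(l(I, 8))) = 1/(1/(2*(6 + (-2 - 1/28))*(11 + (-2 - 1/28))/7)) = 1/(1/(2*(6 - 57/28)*(11 - 57/28)/7)) = 1/(1/((2/7)*(111/28)*(251/28))) = 1/(1/(27861/2744)) = 1/(2744/27861) = 27861/2744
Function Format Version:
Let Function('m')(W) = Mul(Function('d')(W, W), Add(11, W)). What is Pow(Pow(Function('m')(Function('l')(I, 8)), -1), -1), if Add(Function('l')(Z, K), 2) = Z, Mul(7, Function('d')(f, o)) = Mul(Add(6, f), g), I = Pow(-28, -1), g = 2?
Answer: Rational(27861, 2744) ≈ 10.153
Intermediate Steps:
I = Rational(-1, 28) ≈ -0.035714
Function('d')(f, o) = Add(Rational(12, 7), Mul(Rational(2, 7), f)) (Function('d')(f, o) = Mul(Rational(1, 7), Mul(Add(6, f), 2)) = Mul(Rational(1, 7), Add(12, Mul(2, f))) = Add(Rational(12, 7), Mul(Rational(2, 7), f)))
Function('l')(Z, K) = Add(-2, Z)
Function('m')(W) = Mul(Add(11, W), Add(Rational(12, 7), Mul(Rational(2, 7), W))) (Function('m')(W) = Mul(Add(Rational(12, 7), Mul(Rational(2, 7), W)), Add(11, W)) = Mul(Add(11, W), Add(Rational(12, 7), Mul(Rational(2, 7), W))))
Pow(Pow(Function('m')(Function('l')(I, 8)), -1), -1) = Pow(Pow(Mul(Rational(2, 7), Add(6, Add(-2, Rational(-1, 28))), Add(11, Add(-2, Rational(-1, 28)))), -1), -1) = Pow(Pow(Mul(Rational(2, 7), Add(6, Rational(-57, 28)), Add(11, Rational(-57, 28))), -1), -1) = Pow(Pow(Mul(Rational(2, 7), Rational(111, 28), Rational(251, 28)), -1), -1) = Pow(Pow(Rational(27861, 2744), -1), -1) = Pow(Rational(2744, 27861), -1) = Rational(27861, 2744)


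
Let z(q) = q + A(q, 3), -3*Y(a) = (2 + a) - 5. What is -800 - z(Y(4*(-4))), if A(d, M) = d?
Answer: -2438/3 ≈ -812.67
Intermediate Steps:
Y(a) = 1 - a/3 (Y(a) = -((2 + a) - 5)/3 = -(-3 + a)/3 = 1 - a/3)
z(q) = 2*q (z(q) = q + q = 2*q)
-800 - z(Y(4*(-4))) = -800 - 2*(1 - 4*(-4)/3) = -800 - 2*(1 - 1/3*(-16)) = -800 - 2*(1 + 16/3) = -800 - 2*19/3 = -800 - 1*38/3 = -800 - 38/3 = -2438/3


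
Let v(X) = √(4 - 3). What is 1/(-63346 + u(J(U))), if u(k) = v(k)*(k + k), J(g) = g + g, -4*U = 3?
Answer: -1/63349 ≈ -1.5786e-5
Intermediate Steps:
v(X) = 1 (v(X) = √1 = 1)
U = -¾ (U = -¼*3 = -¾ ≈ -0.75000)
J(g) = 2*g
u(k) = 2*k (u(k) = 1*(k + k) = 1*(2*k) = 2*k)
1/(-63346 + u(J(U))) = 1/(-63346 + 2*(2*(-¾))) = 1/(-63346 + 2*(-3/2)) = 1/(-63346 - 3) = 1/(-63349) = -1/63349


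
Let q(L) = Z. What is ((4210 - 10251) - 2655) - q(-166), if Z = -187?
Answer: -8509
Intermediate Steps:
q(L) = -187
((4210 - 10251) - 2655) - q(-166) = ((4210 - 10251) - 2655) - 1*(-187) = (-6041 - 2655) + 187 = -8696 + 187 = -8509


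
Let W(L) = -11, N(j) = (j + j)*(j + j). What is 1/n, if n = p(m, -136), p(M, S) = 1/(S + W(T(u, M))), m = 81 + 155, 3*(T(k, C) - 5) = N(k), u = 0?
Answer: -147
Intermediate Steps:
N(j) = 4*j**2 (N(j) = (2*j)*(2*j) = 4*j**2)
T(k, C) = 5 + 4*k**2/3 (T(k, C) = 5 + (4*k**2)/3 = 5 + 4*k**2/3)
m = 236
p(M, S) = 1/(-11 + S) (p(M, S) = 1/(S - 11) = 1/(-11 + S))
n = -1/147 (n = 1/(-11 - 136) = 1/(-147) = -1/147 ≈ -0.0068027)
1/n = 1/(-1/147) = -147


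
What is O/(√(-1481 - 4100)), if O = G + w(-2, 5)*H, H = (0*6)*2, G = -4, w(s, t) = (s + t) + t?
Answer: 4*I*√5581/5581 ≈ 0.053543*I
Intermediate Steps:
w(s, t) = s + 2*t
H = 0 (H = 0*2 = 0)
O = -4 (O = -4 + (-2 + 2*5)*0 = -4 + (-2 + 10)*0 = -4 + 8*0 = -4 + 0 = -4)
O/(√(-1481 - 4100)) = -4/√(-1481 - 4100) = -4*(-I*√5581/5581) = -(-4)*I*√5581/5581 = 4*I*√5581/5581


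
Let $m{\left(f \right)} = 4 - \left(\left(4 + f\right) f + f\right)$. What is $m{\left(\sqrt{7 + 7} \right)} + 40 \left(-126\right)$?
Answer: $-5050 - 5 \sqrt{14} \approx -5068.7$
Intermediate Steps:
$m{\left(f \right)} = 4 - f - f \left(4 + f\right)$ ($m{\left(f \right)} = 4 - \left(f \left(4 + f\right) + f\right) = 4 - \left(f + f \left(4 + f\right)\right) = 4 - f - f \left(4 + f\right)$)
$m{\left(\sqrt{7 + 7} \right)} + 40 \left(-126\right) = \left(4 - \left(\sqrt{7 + 7}\right)^{2} - 5 \sqrt{7 + 7}\right) + 40 \left(-126\right) = \left(4 - \left(\sqrt{14}\right)^{2} - 5 \sqrt{14}\right) - 5040 = \left(4 - 14 - 5 \sqrt{14}\right) - 5040 = \left(-10 - 5 \sqrt{14}\right) - 5040 = -5050 - 5 \sqrt{14}$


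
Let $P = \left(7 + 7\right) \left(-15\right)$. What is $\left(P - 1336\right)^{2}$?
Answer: $2390116$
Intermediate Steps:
$P = -210$ ($P = 14 \left(-15\right) = -210$)
$\left(P - 1336\right)^{2} = \left(-210 - 1336\right)^{2} = \left(-1546\right)^{2} = 2390116$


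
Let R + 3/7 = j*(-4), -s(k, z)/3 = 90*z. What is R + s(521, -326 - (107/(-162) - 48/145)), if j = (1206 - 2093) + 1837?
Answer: 51126682/609 ≈ 83952.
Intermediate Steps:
j = 950 (j = -887 + 1837 = 950)
s(k, z) = -270*z
R = -26603/7 (R = -3/7 + 950*(-4) = -3/7 - 3800 = -26603/7 ≈ -3800.4)
R + s(521, -326 - (107/(-162) - 48/145)) = -26603/7 - 270*(-326 - (107/(-162) - 48/145)) = -26603/7 - 270*(-326 - (107*(-1/162) - 48*1/145)) = -26603/7 - 270*(-326 - (-107/162 - 48/145)) = -26603/7 - 270*(-326 - 1*(-23291/23490)) = -26603/7 - 270*(-326 + 23291/23490) = -26603/7 - 270*(-7634449/23490) = -26603/7 + 7634449/87 = 51126682/609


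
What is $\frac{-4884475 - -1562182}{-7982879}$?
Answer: $\frac{3322293}{7982879} \approx 0.41618$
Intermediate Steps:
$\frac{-4884475 - -1562182}{-7982879} = \left(-4884475 + 1562182\right) \left(- \frac{1}{7982879}\right) = \left(-3322293\right) \left(- \frac{1}{7982879}\right) = \frac{3322293}{7982879}$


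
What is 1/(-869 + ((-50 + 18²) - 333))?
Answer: -1/928 ≈ -0.0010776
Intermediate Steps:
1/(-869 + ((-50 + 18²) - 333)) = 1/(-869 + ((-50 + 324) - 333)) = 1/(-869 + (274 - 333)) = 1/(-869 - 59) = 1/(-928) = -1/928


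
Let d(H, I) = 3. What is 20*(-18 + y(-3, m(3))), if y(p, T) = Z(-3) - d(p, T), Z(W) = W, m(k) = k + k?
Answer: -480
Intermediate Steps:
m(k) = 2*k
y(p, T) = -6 (y(p, T) = -3 - 1*3 = -3 - 3 = -6)
20*(-18 + y(-3, m(3))) = 20*(-18 - 6) = 20*(-24) = -480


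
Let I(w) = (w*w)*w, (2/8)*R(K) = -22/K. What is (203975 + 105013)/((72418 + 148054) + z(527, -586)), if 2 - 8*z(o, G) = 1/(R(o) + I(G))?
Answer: 262141067660198400/187045551945209327 ≈ 1.4015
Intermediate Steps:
R(K) = -88/K (R(K) = 4*(-22/K) = -88/K)
I(w) = w³ (I(w) = w²*w = w³)
z(o, G) = ¼ - 1/(8*(G³ - 88/o)) (z(o, G) = ¼ - 1/(8*(-88/o + G³)) = ¼ - 1/(8*(G³ - 88/o)))
(203975 + 105013)/((72418 + 148054) + z(527, -586)) = (203975 + 105013)/((72418 + 148054) + (-176 + 527*(-1 + 2*(-586)³))/(8*(-88 + 527*(-586)³))) = 308988/(220472 + (-176 + 527*(-1 + 2*(-201230056)))/(8*(-88 + 527*(-201230056)))) = 308988/(220472 + (-176 + 527*(-1 - 402460112))/(8*(-88 - 106048239512))) = 308988/(220472 + (⅛)*(-176 + 527*(-402460113))/(-106048239600)) = 308988/(220472 + (⅛)*(-1/106048239600)*(-176 - 212096479551)) = 308988/(220472 + (⅛)*(-1/106048239600)*(-212096479727)) = 308988/(220472 + 212096479727/848385916800) = 308988/(187045551945209327/848385916800) = 308988*(848385916800/187045551945209327) = 262141067660198400/187045551945209327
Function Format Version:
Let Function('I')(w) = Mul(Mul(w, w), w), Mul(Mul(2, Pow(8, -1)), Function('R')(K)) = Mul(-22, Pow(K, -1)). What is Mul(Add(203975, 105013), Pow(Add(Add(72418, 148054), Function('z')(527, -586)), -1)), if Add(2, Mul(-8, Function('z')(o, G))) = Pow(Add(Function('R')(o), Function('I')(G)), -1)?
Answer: Rational(262141067660198400, 187045551945209327) ≈ 1.4015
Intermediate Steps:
Function('R')(K) = Mul(-88, Pow(K, -1)) (Function('R')(K) = Mul(4, Mul(-22, Pow(K, -1))) = Mul(-88, Pow(K, -1)))
Function('I')(w) = Pow(w, 3) (Function('I')(w) = Mul(Pow(w, 2), w) = Pow(w, 3))
Function('z')(o, G) = Add(Rational(1, 4), Mul(Rational(-1, 8), Pow(Add(Pow(G, 3), Mul(-88, Pow(o, -1))), -1))) (Function('z')(o, G) = Add(Rational(1, 4), Mul(Rational(-1, 8), Pow(Add(Mul(-88, Pow(o, -1)), Pow(G, 3)), -1))) = Add(Rational(1, 4), Mul(Rational(-1, 8), Pow(Add(Pow(G, 3), Mul(-88, Pow(o, -1))), -1))))
Mul(Add(203975, 105013), Pow(Add(Add(72418, 148054), Function('z')(527, -586)), -1)) = Mul(Add(203975, 105013), Pow(Add(Add(72418, 148054), Mul(Rational(1, 8), Pow(Add(-88, Mul(527, Pow(-586, 3))), -1), Add(-176, Mul(527, Add(-1, Mul(2, Pow(-586, 3))))))), -1)) = Mul(308988, Pow(Add(220472, Mul(Rational(1, 8), Pow(Add(-88, Mul(527, -201230056)), -1), Add(-176, Mul(527, Add(-1, Mul(2, -201230056)))))), -1)) = Mul(308988, Pow(Add(220472, Mul(Rational(1, 8), Pow(Add(-88, -106048239512), -1), Add(-176, Mul(527, Add(-1, -402460112))))), -1)) = Mul(308988, Pow(Add(220472, Mul(Rational(1, 8), Pow(-106048239600, -1), Add(-176, Mul(527, -402460113)))), -1)) = Mul(308988, Pow(Add(220472, Mul(Rational(1, 8), Rational(-1, 106048239600), Add(-176, -212096479551))), -1)) = Mul(308988, Pow(Add(220472, Mul(Rational(1, 8), Rational(-1, 106048239600), -212096479727)), -1)) = Mul(308988, Pow(Add(220472, Rational(212096479727, 848385916800)), -1)) = Mul(308988, Pow(Rational(187045551945209327, 848385916800), -1)) = Mul(308988, Rational(848385916800, 187045551945209327)) = Rational(262141067660198400, 187045551945209327)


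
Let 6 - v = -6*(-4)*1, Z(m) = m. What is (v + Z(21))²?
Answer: 9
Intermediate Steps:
v = -18 (v = 6 - (-6*(-4)) = 6 - 24 = -18)
(v + Z(21))² = (-18 + 21)² = 3² = 9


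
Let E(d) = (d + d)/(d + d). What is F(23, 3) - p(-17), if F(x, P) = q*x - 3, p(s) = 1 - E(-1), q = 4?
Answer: 89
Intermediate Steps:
E(d) = 1 (E(d) = (2*d)/((2*d)) = (2*d)*(1/(2*d)) = 1)
p(s) = 0 (p(s) = 1 - 1*1 = 1 - 1 = 0)
F(x, P) = -3 + 4*x (F(x, P) = 4*x - 3 = -3 + 4*x)
F(23, 3) - p(-17) = (-3 + 4*23) - 1*0 = (-3 + 92) + 0 = 89 + 0 = 89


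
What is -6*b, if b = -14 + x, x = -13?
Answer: 162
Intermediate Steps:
b = -27 (b = -14 - 13 = -27)
-6*b = -6*(-27) = 162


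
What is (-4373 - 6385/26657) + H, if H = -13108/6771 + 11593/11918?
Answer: -154254035957725/35264491986 ≈ -4374.2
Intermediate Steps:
H = -77724941/80696778 (H = -13108*1/6771 + 11593*(1/11918) = -13108/6771 + 11593/11918 = -77724941/80696778 ≈ -0.96317)
(-4373 - 6385/26657) + H = (-4373 - 6385/26657) - 77724941/80696778 = -116577446/26657 - 77724941/80696778 = -154254035957725/35264491986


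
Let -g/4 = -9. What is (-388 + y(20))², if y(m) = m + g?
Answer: 110224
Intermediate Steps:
g = 36 (g = -4*(-9) = 36)
y(m) = 36 + m (y(m) = m + 36 = 36 + m)
(-388 + y(20))² = (-388 + (36 + 20))² = (-388 + 56)² = (-332)² = 110224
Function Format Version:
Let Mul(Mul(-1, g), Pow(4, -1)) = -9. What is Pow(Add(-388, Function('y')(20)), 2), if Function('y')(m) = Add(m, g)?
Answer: 110224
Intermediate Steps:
g = 36 (g = Mul(-4, -9) = 36)
Function('y')(m) = Add(36, m) (Function('y')(m) = Add(m, 36) = Add(36, m))
Pow(Add(-388, Function('y')(20)), 2) = Pow(Add(-388, Add(36, 20)), 2) = Pow(Add(-388, 56), 2) = Pow(-332, 2) = 110224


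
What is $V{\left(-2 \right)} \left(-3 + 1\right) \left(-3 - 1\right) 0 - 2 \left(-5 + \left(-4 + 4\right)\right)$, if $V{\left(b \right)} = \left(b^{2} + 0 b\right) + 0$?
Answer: $10$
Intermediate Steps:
$V{\left(b \right)} = b^{2}$ ($V{\left(b \right)} = \left(b^{2} + 0\right) + 0 = b^{2} + 0 = b^{2}$)
$V{\left(-2 \right)} \left(-3 + 1\right) \left(-3 - 1\right) 0 - 2 \left(-5 + \left(-4 + 4\right)\right) = \left(-2\right)^{2} \left(-3 + 1\right) \left(-3 - 1\right) 0 - 2 \left(-5 + \left(-4 + 4\right)\right) = 4 \left(-2\right) \left(-4\right) 0 - 2 \left(-5 + 0\right) = \left(-8\right) \left(-4\right) 0 - -10 = 32 \cdot 0 + 10 = 0 + 10 = 10$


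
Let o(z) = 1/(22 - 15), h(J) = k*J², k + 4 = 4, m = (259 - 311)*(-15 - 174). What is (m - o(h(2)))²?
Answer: 4732752025/49 ≈ 9.6587e+7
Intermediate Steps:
m = 9828 (m = -52*(-189) = 9828)
k = 0 (k = -4 + 4 = 0)
h(J) = 0 (h(J) = 0*J² = 0)
o(z) = ⅐ (o(z) = 1/7 = ⅐)
(m - o(h(2)))² = (9828 - 1*⅐)² = (9828 - ⅐)² = (68795/7)² = 4732752025/49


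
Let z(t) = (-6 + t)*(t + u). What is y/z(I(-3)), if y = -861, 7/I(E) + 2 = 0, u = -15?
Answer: -3444/703 ≈ -4.8990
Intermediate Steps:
I(E) = -7/2 (I(E) = 7/(-2 + 0) = 7/(-2) = 7*(-½) = -7/2)
z(t) = (-15 + t)*(-6 + t) (z(t) = (-6 + t)*(t - 15) = (-6 + t)*(-15 + t) = (-15 + t)*(-6 + t))
y/z(I(-3)) = -861/(90 + (-7/2)² - 21*(-7/2)) = -861/(90 + 49/4 + 147/2) = -861/703/4 = -861*4/703 = -3444/703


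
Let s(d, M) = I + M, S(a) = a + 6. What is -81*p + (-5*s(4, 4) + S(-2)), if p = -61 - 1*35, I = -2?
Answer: 7770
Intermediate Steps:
S(a) = 6 + a
s(d, M) = -2 + M
p = -96 (p = -61 - 35 = -96)
-81*p + (-5*s(4, 4) + S(-2)) = -81*(-96) + (-5*(-2 + 4) + (6 - 2)) = 7776 + (-5*2 + 4) = 7776 + (-10 + 4) = 7776 - 6 = 7770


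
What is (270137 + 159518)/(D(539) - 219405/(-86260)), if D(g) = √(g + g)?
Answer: -325263878080860/318921219151 + 895152046957840*√22/318921219151 ≈ 12145.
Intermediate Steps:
D(g) = √2*√g (D(g) = √(2*g) = √2*√g)
(270137 + 159518)/(D(539) - 219405/(-86260)) = (270137 + 159518)/(√2*√539 - 219405/(-86260)) = 429655/(√2*(7*√11) - 219405*(-1/86260)) = 429655/(7*√22 + 43881/17252) = 429655/(43881/17252 + 7*√22)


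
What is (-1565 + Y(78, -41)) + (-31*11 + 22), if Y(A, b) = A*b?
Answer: -5082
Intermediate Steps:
(-1565 + Y(78, -41)) + (-31*11 + 22) = (-1565 + 78*(-41)) + (-31*11 + 22) = (-1565 - 3198) + (-341 + 22) = -4763 - 319 = -5082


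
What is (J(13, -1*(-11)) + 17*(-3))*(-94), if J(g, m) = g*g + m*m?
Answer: -22466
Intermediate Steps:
J(g, m) = g² + m²
(J(13, -1*(-11)) + 17*(-3))*(-94) = ((13² + (-1*(-11))²) + 17*(-3))*(-94) = ((169 + 11²) - 51)*(-94) = ((169 + 121) - 51)*(-94) = (290 - 51)*(-94) = 239*(-94) = -22466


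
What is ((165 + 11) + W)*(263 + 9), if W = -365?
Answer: -51408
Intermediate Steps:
((165 + 11) + W)*(263 + 9) = ((165 + 11) - 365)*(263 + 9) = (176 - 365)*272 = -189*272 = -51408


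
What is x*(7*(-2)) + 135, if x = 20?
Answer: -145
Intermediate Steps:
x*(7*(-2)) + 135 = 20*(7*(-2)) + 135 = 20*(-14) + 135 = -280 + 135 = -145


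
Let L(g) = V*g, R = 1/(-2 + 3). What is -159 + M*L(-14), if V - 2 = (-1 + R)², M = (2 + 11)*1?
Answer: -523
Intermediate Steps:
M = 13 (M = 13*1 = 13)
R = 1 (R = 1/1 = 1)
V = 2 (V = 2 + (-1 + 1)² = 2 + 0² = 2 + 0 = 2)
L(g) = 2*g
-159 + M*L(-14) = -159 + 13*(2*(-14)) = -159 + 13*(-28) = -159 - 364 = -523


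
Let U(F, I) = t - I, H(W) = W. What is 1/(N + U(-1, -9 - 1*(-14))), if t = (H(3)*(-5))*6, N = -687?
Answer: -1/782 ≈ -0.0012788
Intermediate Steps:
t = -90 (t = (3*(-5))*6 = -15*6 = -90)
U(F, I) = -90 - I
1/(N + U(-1, -9 - 1*(-14))) = 1/(-687 + (-90 - (-9 - 1*(-14)))) = 1/(-687 + (-90 - (-9 + 14))) = 1/(-687 + (-90 - 1*5)) = 1/(-687 + (-90 - 5)) = 1/(-687 - 95) = 1/(-782) = -1/782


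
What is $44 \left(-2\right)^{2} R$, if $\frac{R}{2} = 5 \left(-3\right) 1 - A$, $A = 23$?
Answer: $-13376$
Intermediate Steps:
$R = -76$ ($R = 2 \left(5 \left(-3\right) 1 - 23\right) = 2 \left(\left(-15\right) 1 - 23\right) = 2 \left(-15 - 23\right) = 2 \left(-38\right) = -76$)
$44 \left(-2\right)^{2} R = 44 \left(-2\right)^{2} \left(-76\right) = 44 \cdot 4 \left(-76\right) = 176 \left(-76\right) = -13376$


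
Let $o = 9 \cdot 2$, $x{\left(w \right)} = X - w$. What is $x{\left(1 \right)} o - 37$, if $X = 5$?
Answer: $35$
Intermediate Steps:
$x{\left(w \right)} = 5 - w$
$o = 18$
$x{\left(1 \right)} o - 37 = \left(5 - 1\right) 18 - 37 = 4 \cdot 18 - 37 = 72 - 37 = 35$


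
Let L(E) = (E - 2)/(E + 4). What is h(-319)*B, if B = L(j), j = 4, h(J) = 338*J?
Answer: -53911/2 ≈ -26956.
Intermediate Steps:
L(E) = (-2 + E)/(4 + E)
B = ¼ (B = (-2 + 4)/(4 + 4) = 2/8 = (⅛)*2 = ¼ ≈ 0.25000)
h(-319)*B = (338*(-319))*(¼) = -107822*¼ = -53911/2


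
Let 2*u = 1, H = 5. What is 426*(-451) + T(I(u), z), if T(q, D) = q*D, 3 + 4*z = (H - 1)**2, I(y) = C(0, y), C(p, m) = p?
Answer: -192126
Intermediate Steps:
u = 1/2 (u = (1/2)*1 = 1/2 ≈ 0.50000)
I(y) = 0
z = 13/4 (z = -3/4 + (5 - 1)**2/4 = -3/4 + (1/4)*4**2 = -3/4 + (1/4)*16 = -3/4 + 4 = 13/4 ≈ 3.2500)
T(q, D) = D*q
426*(-451) + T(I(u), z) = 426*(-451) + (13/4)*0 = -192126 + 0 = -192126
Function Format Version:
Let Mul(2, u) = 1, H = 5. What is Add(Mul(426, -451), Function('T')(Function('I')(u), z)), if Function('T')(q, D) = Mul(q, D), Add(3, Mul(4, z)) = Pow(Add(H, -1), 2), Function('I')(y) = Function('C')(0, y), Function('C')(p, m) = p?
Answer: -192126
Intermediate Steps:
u = Rational(1, 2) (u = Mul(Rational(1, 2), 1) = Rational(1, 2) ≈ 0.50000)
Function('I')(y) = 0
z = Rational(13, 4) (z = Add(Rational(-3, 4), Mul(Rational(1, 4), Pow(Add(5, -1), 2))) = Add(Rational(-3, 4), Mul(Rational(1, 4), Pow(4, 2))) = Add(Rational(-3, 4), Mul(Rational(1, 4), 16)) = Add(Rational(-3, 4), 4) = Rational(13, 4) ≈ 3.2500)
Function('T')(q, D) = Mul(D, q)
Add(Mul(426, -451), Function('T')(Function('I')(u), z)) = Add(Mul(426, -451), Mul(Rational(13, 4), 0)) = Add(-192126, 0) = -192126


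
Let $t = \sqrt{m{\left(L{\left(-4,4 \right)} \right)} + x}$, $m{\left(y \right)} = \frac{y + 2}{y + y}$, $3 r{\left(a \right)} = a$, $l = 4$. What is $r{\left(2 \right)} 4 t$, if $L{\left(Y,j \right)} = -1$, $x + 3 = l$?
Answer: $\frac{4 \sqrt{2}}{3} \approx 1.8856$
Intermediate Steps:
$x = 1$ ($x = -3 + 4 = 1$)
$r{\left(a \right)} = \frac{a}{3}$
$m{\left(y \right)} = \frac{2 + y}{2 y}$
$t = \frac{\sqrt{2}}{2}$ ($t = \sqrt{\frac{2 - 1}{2 \left(-1\right)} + 1} = \sqrt{\frac{1}{2} \left(-1\right) 1 + 1} = \sqrt{- \frac{1}{2} + 1} = \sqrt{\frac{1}{2}} = \frac{\sqrt{2}}{2} \approx 0.70711$)
$r{\left(2 \right)} 4 t = \frac{1}{3} \cdot 2 \cdot 4 \frac{\sqrt{2}}{2} = \frac{2}{3} \cdot 4 \frac{\sqrt{2}}{2} = \frac{8 \frac{\sqrt{2}}{2}}{3} = \frac{4 \sqrt{2}}{3}$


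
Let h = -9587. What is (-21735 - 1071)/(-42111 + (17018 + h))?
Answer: 3801/5780 ≈ 0.65761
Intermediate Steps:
(-21735 - 1071)/(-42111 + (17018 + h)) = (-21735 - 1071)/(-42111 + (17018 - 9587)) = -22806/(-42111 + 7431) = -22806/(-34680) = -22806*(-1/34680) = 3801/5780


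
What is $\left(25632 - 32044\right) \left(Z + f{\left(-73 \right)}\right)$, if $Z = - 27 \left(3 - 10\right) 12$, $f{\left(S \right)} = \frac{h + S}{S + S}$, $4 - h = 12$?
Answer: $- \frac{1061856054}{73} \approx -1.4546 \cdot 10^{7}$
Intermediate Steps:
$h = -8$ ($h = 4 - 12 = -8$)
$f{\left(S \right)} = \frac{-8 + S}{2 S}$ ($f{\left(S \right)} = \frac{-8 + S}{S + S} = \frac{-8 + S}{2 S}$)
$Z = 2268$ ($Z = - 27 \left(3 - 10\right) 12 = \left(-27\right) \left(-7\right) 12 = 189 \cdot 12 = 2268$)
$\left(25632 - 32044\right) \left(Z + f{\left(-73 \right)}\right) = \left(25632 - 32044\right) \left(2268 + \frac{-8 - 73}{2 \left(-73\right)}\right) = - 6412 \left(2268 + \frac{1}{2} \left(- \frac{1}{73}\right) \left(-81\right)\right) = - 6412 \left(2268 + \frac{81}{146}\right) = \left(-6412\right) \frac{331209}{146} = - \frac{1061856054}{73}$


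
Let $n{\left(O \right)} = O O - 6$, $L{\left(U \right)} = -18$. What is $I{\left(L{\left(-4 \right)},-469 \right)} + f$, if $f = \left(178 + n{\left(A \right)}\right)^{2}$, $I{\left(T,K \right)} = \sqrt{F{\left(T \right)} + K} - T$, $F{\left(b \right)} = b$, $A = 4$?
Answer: $35362 + i \sqrt{487} \approx 35362.0 + 22.068 i$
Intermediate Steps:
$n{\left(O \right)} = -6 + O^{2}$ ($n{\left(O \right)} = O^{2} - 6 = -6 + O^{2}$)
$I{\left(T,K \right)} = \sqrt{K + T} - T$ ($I{\left(T,K \right)} = \sqrt{T + K} - T = \sqrt{K + T} - T$)
$f = 35344$ ($f = \left(178 - \left(6 - 4^{2}\right)\right)^{2} = \left(178 + \left(-6 + 16\right)\right)^{2} = \left(178 + 10\right)^{2} = 188^{2} = 35344$)
$I{\left(L{\left(-4 \right)},-469 \right)} + f = \left(\sqrt{-469 - 18} - -18\right) + 35344 = \left(\sqrt{-487} + 18\right) + 35344 = \left(i \sqrt{487} + 18\right) + 35344 = \left(18 + i \sqrt{487}\right) + 35344 = 35362 + i \sqrt{487}$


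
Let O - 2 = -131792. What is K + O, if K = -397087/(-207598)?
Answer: -27358943333/207598 ≈ -1.3179e+5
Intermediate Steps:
O = -131790 (O = 2 - 131792 = -131790)
K = 397087/207598 (K = -397087*(-1/207598) = 397087/207598 ≈ 1.9128)
K + O = 397087/207598 - 131790 = -27358943333/207598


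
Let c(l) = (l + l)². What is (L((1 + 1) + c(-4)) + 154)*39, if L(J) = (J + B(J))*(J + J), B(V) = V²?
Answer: 22770462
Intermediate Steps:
c(l) = 4*l² (c(l) = (2*l)² = 4*l²)
L(J) = 2*J*(J + J²) (L(J) = (J + J²)*(J + J) = (J + J²)*(2*J) = 2*J*(J + J²))
(L((1 + 1) + c(-4)) + 154)*39 = (2*((1 + 1) + 4*(-4)²)²*(1 + ((1 + 1) + 4*(-4)²)) + 154)*39 = (2*(2 + 4*16)²*(1 + (2 + 4*16)) + 154)*39 = (2*(2 + 64)²*(1 + (2 + 64)) + 154)*39 = (2*66²*(1 + 66) + 154)*39 = (2*4356*67 + 154)*39 = (583704 + 154)*39 = 583858*39 = 22770462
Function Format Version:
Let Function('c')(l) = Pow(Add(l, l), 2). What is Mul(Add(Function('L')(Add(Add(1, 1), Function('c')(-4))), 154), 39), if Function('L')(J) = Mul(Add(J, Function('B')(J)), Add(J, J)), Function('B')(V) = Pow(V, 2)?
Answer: 22770462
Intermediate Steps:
Function('c')(l) = Mul(4, Pow(l, 2)) (Function('c')(l) = Pow(Mul(2, l), 2) = Mul(4, Pow(l, 2)))
Function('L')(J) = Mul(2, J, Add(J, Pow(J, 2))) (Function('L')(J) = Mul(Add(J, Pow(J, 2)), Add(J, J)) = Mul(Add(J, Pow(J, 2)), Mul(2, J)) = Mul(2, J, Add(J, Pow(J, 2))))
Mul(Add(Function('L')(Add(Add(1, 1), Function('c')(-4))), 154), 39) = Mul(Add(Mul(2, Pow(Add(Add(1, 1), Mul(4, Pow(-4, 2))), 2), Add(1, Add(Add(1, 1), Mul(4, Pow(-4, 2))))), 154), 39) = Mul(Add(Mul(2, Pow(Add(2, Mul(4, 16)), 2), Add(1, Add(2, Mul(4, 16)))), 154), 39) = Mul(Add(Mul(2, Pow(Add(2, 64), 2), Add(1, Add(2, 64))), 154), 39) = Mul(Add(Mul(2, Pow(66, 2), Add(1, 66)), 154), 39) = Mul(Add(Mul(2, 4356, 67), 154), 39) = Mul(Add(583704, 154), 39) = Mul(583858, 39) = 22770462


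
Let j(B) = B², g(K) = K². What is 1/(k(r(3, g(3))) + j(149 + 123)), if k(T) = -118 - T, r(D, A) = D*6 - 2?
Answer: 1/73850 ≈ 1.3541e-5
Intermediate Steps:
r(D, A) = -2 + 6*D (r(D, A) = 6*D - 2 = -2 + 6*D)
1/(k(r(3, g(3))) + j(149 + 123)) = 1/((-118 - (-2 + 6*3)) + (149 + 123)²) = 1/((-118 - (-2 + 18)) + 272²) = 1/((-118 - 1*16) + 73984) = 1/((-118 - 16) + 73984) = 1/(-134 + 73984) = 1/73850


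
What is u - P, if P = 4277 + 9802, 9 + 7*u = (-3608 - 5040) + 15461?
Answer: -13107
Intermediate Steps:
u = 972 (u = -9/7 + ((-3608 - 5040) + 15461)/7 = -9/7 + (-8648 + 15461)/7 = -9/7 + (⅐)*6813 = -9/7 + 6813/7 = 972)
P = 14079
u - P = 972 - 1*14079 = 972 - 14079 = -13107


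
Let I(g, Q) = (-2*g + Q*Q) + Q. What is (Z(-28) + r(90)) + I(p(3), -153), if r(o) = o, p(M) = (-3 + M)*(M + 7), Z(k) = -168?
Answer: 23178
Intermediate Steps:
p(M) = (-3 + M)*(7 + M)
I(g, Q) = Q + Q² - 2*g (I(g, Q) = (-2*g + Q²) + Q = (Q² - 2*g) + Q = Q + Q² - 2*g)
(Z(-28) + r(90)) + I(p(3), -153) = (-168 + 90) + (-153 + (-153)² - 2*(-21 + 3² + 4*3)) = -78 + (-153 + 23409 - 2*(-21 + 9 + 12)) = -78 + (-153 + 23409 - 2*0) = -78 + (-153 + 23409 + 0) = -78 + 23256 = 23178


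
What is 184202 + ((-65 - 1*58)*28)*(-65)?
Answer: 408062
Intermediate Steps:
184202 + ((-65 - 1*58)*28)*(-65) = 184202 + ((-65 - 58)*28)*(-65) = 184202 - 123*28*(-65) = 184202 - 3444*(-65) = 184202 + 223860 = 408062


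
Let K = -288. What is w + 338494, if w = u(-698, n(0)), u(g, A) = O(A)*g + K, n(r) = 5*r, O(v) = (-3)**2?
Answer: 331924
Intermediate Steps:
O(v) = 9
u(g, A) = -288 + 9*g (u(g, A) = 9*g - 288 = -288 + 9*g)
w = -6570 (w = -288 + 9*(-698) = -288 - 6282 = -6570)
w + 338494 = -6570 + 338494 = 331924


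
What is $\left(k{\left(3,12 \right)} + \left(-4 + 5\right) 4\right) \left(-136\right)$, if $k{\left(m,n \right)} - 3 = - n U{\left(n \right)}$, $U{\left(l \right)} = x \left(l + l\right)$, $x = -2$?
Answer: $-79288$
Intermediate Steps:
$U{\left(l \right)} = - 4 l$ ($U{\left(l \right)} = - 2 \left(l + l\right) = - 2 \cdot 2 l = - 4 l$)
$k{\left(m,n \right)} = 3 + 4 n^{2}$ ($k{\left(m,n \right)} = 3 + - n \left(- 4 n\right) = 3 + 4 n^{2}$)
$\left(k{\left(3,12 \right)} + \left(-4 + 5\right) 4\right) \left(-136\right) = \left(\left(3 + 4 \cdot 12^{2}\right) + \left(-4 + 5\right) 4\right) \left(-136\right) = \left(\left(3 + 4 \cdot 144\right) + 1 \cdot 4\right) \left(-136\right) = \left(\left(3 + 576\right) + 4\right) \left(-136\right) = \left(579 + 4\right) \left(-136\right) = 583 \left(-136\right) = -79288$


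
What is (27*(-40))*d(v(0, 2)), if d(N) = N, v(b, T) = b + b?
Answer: 0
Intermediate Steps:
v(b, T) = 2*b
(27*(-40))*d(v(0, 2)) = (27*(-40))*(2*0) = -1080*0 = 0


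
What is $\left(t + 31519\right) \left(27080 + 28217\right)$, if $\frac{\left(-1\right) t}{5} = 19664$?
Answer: $-3693894897$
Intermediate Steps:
$t = -98320$ ($t = \left(-5\right) 19664 = -98320$)
$\left(t + 31519\right) \left(27080 + 28217\right) = \left(-98320 + 31519\right) \left(27080 + 28217\right) = \left(-66801\right) 55297 = -3693894897$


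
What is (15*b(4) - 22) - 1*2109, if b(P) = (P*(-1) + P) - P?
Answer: -2191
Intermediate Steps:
b(P) = -P (b(P) = (-P + P) - P = 0 - P = -P)
(15*b(4) - 22) - 1*2109 = (15*(-1*4) - 22) - 1*2109 = (15*(-4) - 22) - 2109 = (-60 - 22) - 2109 = -82 - 2109 = -2191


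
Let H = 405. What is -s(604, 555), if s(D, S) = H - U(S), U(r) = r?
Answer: 150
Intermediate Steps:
s(D, S) = 405 - S
-s(604, 555) = -(405 - 1*555) = -(405 - 555) = -1*(-150) = 150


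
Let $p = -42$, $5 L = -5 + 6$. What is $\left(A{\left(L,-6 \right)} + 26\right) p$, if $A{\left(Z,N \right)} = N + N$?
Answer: $-588$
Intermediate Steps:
$L = \frac{1}{5}$ ($L = \frac{-5 + 6}{5} = \frac{1}{5} \cdot 1 = \frac{1}{5} \approx 0.2$)
$A{\left(Z,N \right)} = 2 N$
$\left(A{\left(L,-6 \right)} + 26\right) p = \left(2 \left(-6\right) + 26\right) \left(-42\right) = \left(-12 + 26\right) \left(-42\right) = 14 \left(-42\right) = -588$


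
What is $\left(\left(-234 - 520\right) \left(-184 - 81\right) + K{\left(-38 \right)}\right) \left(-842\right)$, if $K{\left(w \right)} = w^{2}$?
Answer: $-169455868$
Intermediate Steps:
$\left(\left(-234 - 520\right) \left(-184 - 81\right) + K{\left(-38 \right)}\right) \left(-842\right) = \left(\left(-234 - 520\right) \left(-184 - 81\right) + \left(-38\right)^{2}\right) \left(-842\right) = \left(\left(-754\right) \left(-265\right) + 1444\right) \left(-842\right) = \left(199810 + 1444\right) \left(-842\right) = 201254 \left(-842\right) = -169455868$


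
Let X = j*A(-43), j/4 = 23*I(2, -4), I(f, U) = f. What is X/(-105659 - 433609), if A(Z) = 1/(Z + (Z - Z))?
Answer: 46/5797131 ≈ 7.9350e-6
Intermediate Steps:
A(Z) = 1/Z (A(Z) = 1/(Z + 0) = 1/Z)
j = 184 (j = 4*(23*2) = 4*46 = 184)
X = -184/43 (X = 184/(-43) = 184*(-1/43) = -184/43 ≈ -4.2791)
X/(-105659 - 433609) = -184/(43*(-105659 - 433609)) = -184/43/(-539268) = -184/43*(-1/539268) = 46/5797131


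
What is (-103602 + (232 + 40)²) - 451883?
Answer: -481501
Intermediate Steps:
(-103602 + (232 + 40)²) - 451883 = (-103602 + 272²) - 451883 = (-103602 + 73984) - 451883 = -29618 - 451883 = -481501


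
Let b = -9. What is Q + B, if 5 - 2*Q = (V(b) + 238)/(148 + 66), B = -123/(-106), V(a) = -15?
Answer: 71213/22684 ≈ 3.1394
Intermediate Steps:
B = 123/106 (B = -123*(-1/106) = 123/106 ≈ 1.1604)
Q = 847/428 (Q = 5/2 - (-15 + 238)/(2*(148 + 66)) = 5/2 - 223/(2*214) = 5/2 - 1/2*223/214 = 5/2 - 223/428 = 847/428 ≈ 1.9790)
Q + B = 847/428 + 123/106 = 71213/22684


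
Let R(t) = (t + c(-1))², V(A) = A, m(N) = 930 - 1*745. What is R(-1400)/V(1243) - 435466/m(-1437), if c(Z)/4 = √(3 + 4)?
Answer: -16242138/20905 - 11200*√7/1243 ≈ -800.79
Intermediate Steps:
m(N) = 185 (m(N) = 930 - 745 = 185)
c(Z) = 4*√7 (c(Z) = 4*√(3 + 4) = 4*√7)
R(t) = (t + 4*√7)²
R(-1400)/V(1243) - 435466/m(-1437) = (-1400 + 4*√7)²/1243 - 435466/185 = -435466/185 + (-1400 + 4*√7)²/1243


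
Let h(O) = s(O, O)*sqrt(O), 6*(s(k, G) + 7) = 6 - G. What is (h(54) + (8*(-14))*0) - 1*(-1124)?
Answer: 1124 - 45*sqrt(6) ≈ 1013.8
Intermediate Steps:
s(k, G) = -6 - G/6 (s(k, G) = -7 + (6 - G)/6 = -7 + (1 - G/6) = -6 - G/6)
h(O) = sqrt(O)*(-6 - O/6) (h(O) = (-6 - O/6)*sqrt(O) = sqrt(O)*(-6 - O/6))
(h(54) + (8*(-14))*0) - 1*(-1124) = (sqrt(54)*(-36 - 1*54)/6 + (8*(-14))*0) - 1*(-1124) = ((3*sqrt(6))*(-36 - 54)/6 - 112*0) + 1124 = ((1/6)*(3*sqrt(6))*(-90) + 0) + 1124 = (-45*sqrt(6) + 0) + 1124 = -45*sqrt(6) + 1124 = 1124 - 45*sqrt(6)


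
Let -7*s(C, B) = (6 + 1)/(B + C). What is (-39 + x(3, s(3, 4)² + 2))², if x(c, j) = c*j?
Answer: 2604996/2401 ≈ 1085.0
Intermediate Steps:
s(C, B) = -1/(B + C) (s(C, B) = -(6 + 1)/(7*(B + C)) = -1/(B + C))
(-39 + x(3, s(3, 4)² + 2))² = (-39 + 3*((-1/(4 + 3))² + 2))² = (-39 + 3*((-1/7)² + 2))² = (-39 + 3*((-1*⅐)² + 2))² = (-39 + 3*((-⅐)² + 2))² = (-39 + 3*(1/49 + 2))² = (-39 + 3*(99/49))² = (-39 + 297/49)² = (-1614/49)² = 2604996/2401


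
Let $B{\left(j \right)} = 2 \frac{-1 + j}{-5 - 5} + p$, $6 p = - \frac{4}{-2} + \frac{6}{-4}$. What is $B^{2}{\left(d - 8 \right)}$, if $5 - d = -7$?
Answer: $\frac{961}{3600} \approx 0.26694$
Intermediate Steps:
$d = 12$ ($d = 5 - -7 = 5 + 7 = 12$)
$p = \frac{1}{12}$ ($p = \frac{- \frac{4}{-2} + \frac{6}{-4}}{6} = \frac{\left(-4\right) \left(- \frac{1}{2}\right) + 6 \left(- \frac{1}{4}\right)}{6} = \frac{2 - \frac{3}{2}}{6} = \frac{1}{6} \cdot \frac{1}{2} = \frac{1}{12} \approx 0.083333$)
$B{\left(j \right)} = \frac{17}{60} - \frac{j}{5}$ ($B{\left(j \right)} = 2 \frac{-1 + j}{-5 - 5} + \frac{1}{12} = 2 \frac{-1 + j}{-10} + \frac{1}{12} = 2 \left(-1 + j\right) \left(- \frac{1}{10}\right) + \frac{1}{12} = 2 \left(\frac{1}{10} - \frac{j}{10}\right) + \frac{1}{12} = \left(\frac{1}{5} - \frac{j}{5}\right) + \frac{1}{12} = \frac{17}{60} - \frac{j}{5}$)
$B^{2}{\left(d - 8 \right)} = \left(\frac{17}{60} - \frac{12 - 8}{5}\right)^{2} = \left(\frac{17}{60} - \frac{4}{5}\right)^{2} = \left(- \frac{31}{60}\right)^{2} = \frac{961}{3600}$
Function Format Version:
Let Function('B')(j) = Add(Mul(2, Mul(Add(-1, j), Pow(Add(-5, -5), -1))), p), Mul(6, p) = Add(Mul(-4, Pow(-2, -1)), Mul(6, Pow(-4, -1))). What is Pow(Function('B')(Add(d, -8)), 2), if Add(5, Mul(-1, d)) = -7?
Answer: Rational(961, 3600) ≈ 0.26694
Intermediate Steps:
d = 12 (d = Add(5, Mul(-1, -7)) = Add(5, 7) = 12)
p = Rational(1, 12) (p = Mul(Rational(1, 6), Add(Mul(-4, Pow(-2, -1)), Mul(6, Pow(-4, -1)))) = Mul(Rational(1, 6), Add(Mul(-4, Rational(-1, 2)), Mul(6, Rational(-1, 4)))) = Mul(Rational(1, 6), Add(2, Rational(-3, 2))) = Mul(Rational(1, 6), Rational(1, 2)) = Rational(1, 12) ≈ 0.083333)
Function('B')(j) = Add(Rational(17, 60), Mul(Rational(-1, 5), j)) (Function('B')(j) = Add(Mul(2, Mul(Add(-1, j), Pow(Add(-5, -5), -1))), Rational(1, 12)) = Add(Mul(2, Mul(Add(-1, j), Pow(-10, -1))), Rational(1, 12)) = Add(Mul(2, Mul(Add(-1, j), Rational(-1, 10))), Rational(1, 12)) = Add(Mul(2, Add(Rational(1, 10), Mul(Rational(-1, 10), j))), Rational(1, 12)) = Add(Add(Rational(1, 5), Mul(Rational(-1, 5), j)), Rational(1, 12)) = Add(Rational(17, 60), Mul(Rational(-1, 5), j)))
Pow(Function('B')(Add(d, -8)), 2) = Pow(Add(Rational(17, 60), Mul(Rational(-1, 5), Add(12, -8))), 2) = Pow(Add(Rational(17, 60), Mul(Rational(-1, 5), 4)), 2) = Pow(Add(Rational(17, 60), Rational(-4, 5)), 2) = Pow(Rational(-31, 60), 2) = Rational(961, 3600)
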